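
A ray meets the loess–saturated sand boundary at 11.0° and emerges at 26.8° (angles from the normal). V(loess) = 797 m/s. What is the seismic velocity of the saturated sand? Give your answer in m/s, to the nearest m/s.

Snell's law: sin 11.0°/V₁ = sin 26.8°/V₂.
V₂ = V₁·sin 26.8°/sin 11.0° = 797 × 2.3630 = 1883.29 m/s.

1883 m/s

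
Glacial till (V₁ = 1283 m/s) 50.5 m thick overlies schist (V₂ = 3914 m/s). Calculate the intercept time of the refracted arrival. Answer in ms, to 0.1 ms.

74.4 ms

tᵢ = 2h·√(V₂²−V₁²)/(V₁V₂).
√(V₂²−V₁²) = √(3914²−1283²) = 3697.7 m/s.
tᵢ = 2·50.5·3697.7/(1283·3914) = 0.07437 s.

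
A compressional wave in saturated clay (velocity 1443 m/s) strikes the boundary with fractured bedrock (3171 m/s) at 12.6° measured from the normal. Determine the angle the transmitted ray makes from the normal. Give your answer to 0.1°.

28.6°

sin θ₁/V₁ = sin θ₂/V₂ ⇒ sin θ₂ = 3171·sin 12.6°/1443 = 3171·0.2181/1443 = 0.4794.
θ₂ = sin⁻¹(0.4794) = 28.64° (from vertical).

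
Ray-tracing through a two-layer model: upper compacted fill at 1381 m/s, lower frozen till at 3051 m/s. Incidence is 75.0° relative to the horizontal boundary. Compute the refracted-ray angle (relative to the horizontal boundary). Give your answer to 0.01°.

55.12°

Convert to the normal: θ₁ = 90° − 75.0° = 15.0°.
Snell's law: sin θ₂ = (V₂/V₁)·sin θ₁ = (3051/1381)·sin 15.0° = 0.5718.
θ₂ = arcsin 0.5718 = 34.88° from the normal.
From the interface: 90° − 34.88° = 55.12°.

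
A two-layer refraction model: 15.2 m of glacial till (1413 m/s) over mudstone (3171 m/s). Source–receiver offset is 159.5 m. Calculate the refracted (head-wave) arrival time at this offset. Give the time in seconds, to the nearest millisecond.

0.070 s

t = x/V₂ + 2h·√(V₂²−V₁²)/(V₁V₂).
√(V₂²−V₁²) = √(3171²−1413²) = 2838.8 m/s; delay term = 2·15.2·2838.8/(1413·3171) = 0.01926 s.
t = 159.5/3171 + 0.01926 = 0.06956 s.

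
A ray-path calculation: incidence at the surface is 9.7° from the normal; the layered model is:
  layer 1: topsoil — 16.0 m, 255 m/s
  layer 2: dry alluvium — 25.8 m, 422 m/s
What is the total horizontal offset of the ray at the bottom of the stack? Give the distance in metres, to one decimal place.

p = sin θ₁/V₁ = sin 9.7°/255 = 6.6074e-04 s/m is conserved through the stack.
Layer 1: θ = 9.70°; offset = 16.0·tan 9.70° = 2.735 m.
Layer 2: sin θ = p·422 = 0.2788 → θ = 16.19°; offset = 25.8·tan 16.19° = 7.491 m.
Total horizontal offset = 10.226 m.

10.2 m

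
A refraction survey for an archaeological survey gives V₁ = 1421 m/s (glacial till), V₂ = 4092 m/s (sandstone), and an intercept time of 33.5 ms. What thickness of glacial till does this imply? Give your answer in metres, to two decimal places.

25.38 m

h = tᵢ·V₁·V₂ / (2·√(V₂²−V₁²)).
√(V₂²−V₁²) = √(4092² − 1421²) = 3837.3 m/s.
h = 0.0335 s × 1421 × 4092 / (2 × 3837.3) = 25.38 m.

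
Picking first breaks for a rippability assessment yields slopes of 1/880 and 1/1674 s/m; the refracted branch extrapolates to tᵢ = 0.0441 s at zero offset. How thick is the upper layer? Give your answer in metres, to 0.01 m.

h = tᵢ·V₁·V₂ / (2·√(V₂²−V₁²)).
√(V₂²−V₁²) = √(1674² − 880²) = 1424.0 m/s.
h = 0.0441 s × 880 × 1674 / (2 × 1424.0) = 22.81 m.

22.81 m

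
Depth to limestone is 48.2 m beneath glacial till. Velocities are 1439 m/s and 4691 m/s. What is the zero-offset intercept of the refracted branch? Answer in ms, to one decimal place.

θ_c = arcsin(V₁/V₂) = arcsin(1439/4691) = 17.86°; cos θ_c = 0.9518.
tᵢ = 2h·cos θ_c / V₁ = 2·48.2·0.9518 / 1439 = 0.06376 s.

63.8 ms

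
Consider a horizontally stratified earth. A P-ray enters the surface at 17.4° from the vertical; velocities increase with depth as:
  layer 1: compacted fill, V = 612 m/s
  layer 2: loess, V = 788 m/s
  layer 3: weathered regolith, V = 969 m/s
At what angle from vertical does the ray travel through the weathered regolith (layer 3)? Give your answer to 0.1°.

Snell's law across each interface conserves sin θ / V, so sin θ_3 = V_3·sin θ₁/V₁.
sin θ_3 = 969 × sin 17.4° / 612 = 0.4735.
θ_3 = arcsin 0.4735 = 28.26°.

28.3°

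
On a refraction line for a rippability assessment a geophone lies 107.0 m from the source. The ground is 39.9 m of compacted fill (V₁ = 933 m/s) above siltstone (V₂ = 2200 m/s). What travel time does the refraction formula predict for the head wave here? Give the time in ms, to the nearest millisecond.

126 ms

t = x/V₂ + 2h·√(V₂²−V₁²)/(V₁V₂).
√(V₂²−V₁²) = √(2200²−933²) = 1992.4 m/s; delay term = 2·39.9·1992.4/(933·2200) = 0.07746 s.
t = 107.0/2200 + 0.07746 = 0.12609 s.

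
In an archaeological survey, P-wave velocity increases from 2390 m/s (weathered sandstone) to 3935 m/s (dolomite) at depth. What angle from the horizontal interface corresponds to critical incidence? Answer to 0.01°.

At critical incidence the refracted ray runs along the interface (θ₂ = 90°), so sin θ_c = V₁/V₂.
θ_c = arcsin(2390/3935) = arcsin 0.6074 = 37.40°.
Measured from the interface: 90° − 37.40° = 52.60°.

52.60°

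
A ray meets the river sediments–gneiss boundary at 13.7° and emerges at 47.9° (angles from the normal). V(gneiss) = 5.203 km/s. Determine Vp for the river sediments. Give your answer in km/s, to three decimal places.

sin 13.7° = 0.2368; sin 47.9° = 0.7420.
V₁ = V₂·(sin θ₁/sin θ₂) = 5.203·(0.2368/0.7420) = 1.661 km/s.

1.661 km/s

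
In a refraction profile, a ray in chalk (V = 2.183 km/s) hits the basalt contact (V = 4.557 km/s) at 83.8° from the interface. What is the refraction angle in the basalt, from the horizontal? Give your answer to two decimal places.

76.97°

Angle from the normal: 90° − 83.8° = 6.2°.
Snell's law: sin θ₂ = (V₂/V₁)·sin θ₁ = (4.557/2.183)·sin 6.2° = 0.2254.
θ₂ = arcsin 0.2254 = 13.03° from the normal.
From the interface: 90° − 13.03° = 76.97°.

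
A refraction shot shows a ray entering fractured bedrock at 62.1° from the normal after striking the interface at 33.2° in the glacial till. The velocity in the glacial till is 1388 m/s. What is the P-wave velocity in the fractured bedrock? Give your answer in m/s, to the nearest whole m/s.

sin 33.2° = 0.5476; sin 62.1° = 0.8838.
V₂ = V₁·(sin θ₂/sin θ₁) = 1388·(0.8838/0.5476) = 2240.23 m/s.

2240 m/s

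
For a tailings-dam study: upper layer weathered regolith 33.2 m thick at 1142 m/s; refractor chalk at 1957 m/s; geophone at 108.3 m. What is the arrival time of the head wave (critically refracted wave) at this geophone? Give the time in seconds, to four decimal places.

θ_c = arcsin(V₁/V₂) = arcsin(1142/1957) = 35.70°, cos θ_c = 0.8121.
Intercept time tᵢ = 2h cos θ_c / V₁ = 2·33.2·0.8121/1142 = 0.04722 s.
t = x/V₂ + tᵢ = 108.3/1957 + 0.04722 = 0.10256 s.

0.1026 s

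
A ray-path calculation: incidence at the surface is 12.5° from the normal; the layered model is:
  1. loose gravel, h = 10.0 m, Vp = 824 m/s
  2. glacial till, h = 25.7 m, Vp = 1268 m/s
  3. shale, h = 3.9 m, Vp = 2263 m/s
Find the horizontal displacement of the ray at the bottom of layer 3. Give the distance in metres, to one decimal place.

p = sin θ₁/V₁ = sin 12.5°/824 = 2.6267e-04 s/m is conserved through the stack.
Layer 1: θ = 12.50°; offset = 10.0·tan 12.50° = 2.217 m.
Layer 2: sin θ = p·1268 = 0.3331 → θ = 19.45°; offset = 25.7·tan 19.45° = 9.078 m.
Layer 3: sin θ = p·2263 = 0.5944 → θ = 36.47°; offset = 3.9·tan 36.47° = 2.883 m.
Total horizontal offset = 14.178 m.

14.2 m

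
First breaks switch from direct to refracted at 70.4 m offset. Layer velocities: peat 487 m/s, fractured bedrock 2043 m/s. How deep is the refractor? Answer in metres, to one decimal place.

27.6 m

h = (x_cross/2)·√((V₂−V₁)/(V₂+V₁)).
(V₂−V₁)/(V₂+V₁) = (2043−487)/(2043+487) = 0.6150; √ = 0.7842.
h = (70.4/2)·0.7842 = 27.60 m.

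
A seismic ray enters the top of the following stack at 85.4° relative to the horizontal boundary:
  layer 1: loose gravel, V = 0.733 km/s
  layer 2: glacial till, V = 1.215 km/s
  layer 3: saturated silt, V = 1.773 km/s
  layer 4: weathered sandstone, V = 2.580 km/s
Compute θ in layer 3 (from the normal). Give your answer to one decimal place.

From the normal: θ₁ = 90° − 85.4° = 4.6°.
Snell's law across each interface conserves sin θ / V, so sin θ_3 = V_3·sin θ₁/V₁.
sin θ_3 = 1.773 × sin 4.6° / 0.733 = 0.1940.
θ_3 = arcsin 0.1940 = 11.19°.

11.2°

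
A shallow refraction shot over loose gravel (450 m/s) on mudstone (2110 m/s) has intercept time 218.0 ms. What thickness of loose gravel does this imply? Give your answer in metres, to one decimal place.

50.2 m

θ_c = arcsin(450/2110) = 12.31°; cos θ_c = 0.9770.
tᵢ = 2h cos θ_c/V₁ ⇒ h = tᵢ·V₁/(2 cos θ_c) = 0.218·450/(2·0.9770) = 50.21 m.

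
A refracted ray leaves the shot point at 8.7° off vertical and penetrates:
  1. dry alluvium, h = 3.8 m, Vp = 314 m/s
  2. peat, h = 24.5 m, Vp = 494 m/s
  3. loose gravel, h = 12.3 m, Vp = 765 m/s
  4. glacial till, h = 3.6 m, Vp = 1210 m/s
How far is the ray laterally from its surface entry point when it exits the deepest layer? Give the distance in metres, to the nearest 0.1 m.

14.0 m

Ray parameter p = sin 8.7° / 314 m/s = 4.8172e-04 s/m.
Layer 1: θ = 8.70°; offset = 3.8·tan 8.70° = 0.581 m.
Layer 2: sin θ = p·494 = 0.2380 → θ = 13.77°; offset = 24.5·tan 13.77° = 6.003 m.
Layer 3: sin θ = p·765 = 0.3685 → θ = 21.62°; offset = 12.3·tan 21.62° = 4.876 m.
Layer 4: sin θ = p·1210 = 0.5829 → θ = 35.65°; offset = 3.6·tan 35.65° = 2.582 m.
Summing the layer offsets gives 14.043 m.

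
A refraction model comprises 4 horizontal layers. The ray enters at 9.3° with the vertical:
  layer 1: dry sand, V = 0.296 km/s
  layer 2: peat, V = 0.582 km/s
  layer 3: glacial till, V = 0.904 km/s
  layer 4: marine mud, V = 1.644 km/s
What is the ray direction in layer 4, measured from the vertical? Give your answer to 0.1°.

Snell's law across each interface conserves sin θ / V, so sin θ_4 = V_4·sin θ₁/V₁.
sin θ_4 = 1.644 × sin 9.3° / 0.296 = 0.8976.
θ_4 = arcsin 0.8976 = 63.84°.

63.8°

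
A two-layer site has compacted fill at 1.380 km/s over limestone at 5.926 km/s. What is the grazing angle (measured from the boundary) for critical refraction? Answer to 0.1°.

Critical incidence: sin θ_c = V₁/V₂ = 1.380/5.926 = 0.2329.
θ_c = arcsin 0.2329 = 13.47°.
Measured from the interface: 90° − 13.47° = 76.53°.

76.5°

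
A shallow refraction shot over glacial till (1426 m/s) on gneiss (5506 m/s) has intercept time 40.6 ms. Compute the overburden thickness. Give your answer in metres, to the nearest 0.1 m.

θ_c = arcsin(1426/5506) = 15.01°; cos θ_c = 0.9659.
tᵢ = 2h cos θ_c/V₁ ⇒ h = tᵢ·V₁/(2 cos θ_c) = 0.0406·1426/(2·0.9659) = 29.97 m.

30.0 m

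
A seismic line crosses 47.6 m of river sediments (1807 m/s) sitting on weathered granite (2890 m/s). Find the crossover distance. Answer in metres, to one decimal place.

198.3 m

θ_c = arcsin(1807/2890) = 38.70°, so cos θ_c = 0.7804 and tᵢ = 2h cos θ_c/V₁ = 0.0411 s.
At crossover x/V₁ = x/V₂ + tᵢ ⇒ x = tᵢ/(1/V₁ − 1/V₂) = 0.04112/(5.5340e-04 − 3.4602e-04) = 198.26 m.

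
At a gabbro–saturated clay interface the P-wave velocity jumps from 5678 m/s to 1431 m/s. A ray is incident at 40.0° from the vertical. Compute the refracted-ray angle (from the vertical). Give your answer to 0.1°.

9.3°

Snell's law: sin θ₂ = (V₂/V₁)·sin θ₁ = (1431/5678)·sin 40.0° = 0.1620.
θ₂ = sin⁻¹(0.1620) = 9.32° (from vertical).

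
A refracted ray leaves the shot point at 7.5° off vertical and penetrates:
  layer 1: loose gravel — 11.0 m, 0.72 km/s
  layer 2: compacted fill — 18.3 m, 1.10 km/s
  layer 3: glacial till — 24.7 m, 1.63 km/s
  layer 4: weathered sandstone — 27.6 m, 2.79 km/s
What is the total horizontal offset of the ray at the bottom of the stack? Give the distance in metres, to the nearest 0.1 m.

29.0 m

Apply Snell's law at each interface; in layer i the horizontal offset is hᵢ·tan θᵢ.
Layer 1: θ = 7.50°; offset = 11.0·tan 7.50° = 1.448 m.
Layer 2: sin θ = 1.10·sin 7.5°/0.72 = 0.1994, θ = 11.50°; offset = 18.3·tan 11.50° = 3.724 m.
Layer 3: sin θ = 1.63·sin 7.5°/0.72 = 0.2955, θ = 17.19°; offset = 24.7·tan 17.19° = 7.640 m.
Layer 4: sin θ = 2.79·sin 7.5°/0.72 = 0.5058, θ = 30.38°; offset = 27.6·tan 30.38° = 16.182 m.
Σ offsets = 28.995 m.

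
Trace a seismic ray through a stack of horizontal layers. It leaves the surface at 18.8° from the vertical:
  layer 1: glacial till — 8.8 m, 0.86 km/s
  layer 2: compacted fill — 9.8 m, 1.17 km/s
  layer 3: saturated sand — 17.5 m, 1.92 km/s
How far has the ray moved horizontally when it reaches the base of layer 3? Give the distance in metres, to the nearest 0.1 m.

25.9 m

Apply Snell's law at each interface; in layer i the horizontal offset is hᵢ·tan θᵢ.
Layer 1: θ = 18.80°; offset = 8.8·tan 18.80° = 2.996 m.
Layer 2: sin θ = 1.17·sin 18.8°/0.86 = 0.4384, θ = 26.00°; offset = 9.8·tan 26.00° = 4.781 m.
Layer 3: sin θ = 1.92·sin 18.8°/0.86 = 0.7195, θ = 46.01°; offset = 17.5·tan 46.01° = 18.129 m.
Summing the layer offsets gives 25.905 m.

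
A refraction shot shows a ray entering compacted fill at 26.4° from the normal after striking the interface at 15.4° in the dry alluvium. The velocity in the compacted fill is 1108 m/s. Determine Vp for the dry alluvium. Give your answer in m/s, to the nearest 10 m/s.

660 m/s

Snell's law: sin 15.4°/V₁ = sin 26.4°/V₂.
V₁ = V₂·sin 15.4°/sin 26.4° = 1108 × 0.5972 = 661.75 m/s.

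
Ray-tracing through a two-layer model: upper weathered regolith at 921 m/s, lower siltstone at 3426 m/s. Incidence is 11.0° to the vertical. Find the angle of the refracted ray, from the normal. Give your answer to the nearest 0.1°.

sin θ₁/V₁ = sin θ₂/V₂ ⇒ sin θ₂ = 3426·sin 11.0°/921 = 3426·0.1908/921 = 0.7098.
θ₂ = arcsin 0.7098 = 45.22° from the normal.

45.2°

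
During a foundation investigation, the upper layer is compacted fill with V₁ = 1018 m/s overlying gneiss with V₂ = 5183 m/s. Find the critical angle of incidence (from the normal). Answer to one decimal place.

11.3°

At critical incidence the refracted ray runs along the interface (θ₂ = 90°), so sin θ_c = V₁/V₂.
θ_c = arcsin(1018/5183) = arcsin 0.1964 = 11.33°.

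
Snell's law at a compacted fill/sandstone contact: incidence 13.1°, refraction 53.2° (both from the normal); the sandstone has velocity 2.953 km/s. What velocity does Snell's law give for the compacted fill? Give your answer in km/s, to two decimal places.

Snell's law: sin 13.1°/V₁ = sin 53.2°/V₂.
V₁ = V₂·sin 13.1°/sin 53.2° = 2.953 × 0.2831 = 0.84 km/s.

0.84 km/s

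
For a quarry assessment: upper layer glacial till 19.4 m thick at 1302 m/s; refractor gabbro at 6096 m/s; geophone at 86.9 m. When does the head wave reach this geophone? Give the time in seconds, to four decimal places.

t = x/V₂ + 2h·√(V₂²−V₁²)/(V₁V₂).
√(V₂²−V₁²) = √(6096²−1302²) = 5955.3 m/s; delay term = 2·19.4·5955.3/(1302·6096) = 0.02911 s.
t = 86.9/6096 + 0.02911 = 0.04337 s.

0.0434 s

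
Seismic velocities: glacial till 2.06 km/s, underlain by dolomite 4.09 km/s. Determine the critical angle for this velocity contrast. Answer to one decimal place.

30.2°

Critical incidence: sin θ_c = V₁/V₂ = 2.06/4.09 = 0.5037.
θ_c = arcsin 0.5037 = 30.24°.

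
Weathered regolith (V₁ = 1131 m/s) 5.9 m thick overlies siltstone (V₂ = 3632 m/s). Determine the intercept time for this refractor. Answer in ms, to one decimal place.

9.9 ms

θ_c = arcsin(V₁/V₂) = arcsin(1131/3632) = 18.14°; cos θ_c = 0.9503.
tᵢ = 2h·cos θ_c / V₁ = 2·5.9·0.9503 / 1131 = 0.00991 s.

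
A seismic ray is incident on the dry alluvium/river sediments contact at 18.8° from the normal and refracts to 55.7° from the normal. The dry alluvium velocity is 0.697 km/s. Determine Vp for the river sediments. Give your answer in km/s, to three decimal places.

Snell's law: sin 18.8°/V₁ = sin 55.7°/V₂.
V₂ = V₁·sin 55.7°/sin 18.8° = 0.697 × 2.5634 = 1.787 km/s.

1.787 km/s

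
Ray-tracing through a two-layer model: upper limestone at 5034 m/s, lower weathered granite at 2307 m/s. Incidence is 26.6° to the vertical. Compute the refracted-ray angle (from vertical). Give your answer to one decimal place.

Snell's law: sin θ₂ = (V₂/V₁)·sin θ₁ = (2307/5034)·sin 26.6° = 0.2052.
θ₂ = arcsin 0.2052 = 11.84° from the normal.

11.8°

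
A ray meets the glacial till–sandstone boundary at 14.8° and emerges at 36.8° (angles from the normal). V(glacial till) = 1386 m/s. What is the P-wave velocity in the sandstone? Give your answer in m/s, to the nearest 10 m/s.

3250 m/s

Snell's law: sin 14.8°/V₁ = sin 36.8°/V₂.
V₂ = V₁·sin 36.8°/sin 14.8° = 1386 × 2.3450 = 3250.19 m/s.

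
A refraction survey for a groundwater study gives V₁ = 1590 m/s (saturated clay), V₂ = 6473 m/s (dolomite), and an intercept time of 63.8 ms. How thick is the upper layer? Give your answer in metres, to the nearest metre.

52 m

h = tᵢ·V₁·V₂ / (2·√(V₂²−V₁²)).
√(V₂²−V₁²) = √(6473² − 1590²) = 6274.7 m/s.
h = 0.0638 s × 1590 × 6473 / (2 × 6274.7) = 52.32 m.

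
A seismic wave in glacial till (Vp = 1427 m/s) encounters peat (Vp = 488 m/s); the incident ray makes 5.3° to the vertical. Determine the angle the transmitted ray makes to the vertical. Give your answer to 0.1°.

Snell's law: sin θ₂ = (V₂/V₁)·sin θ₁ = (488/1427)·sin 5.3° = 0.0316.
θ₂ = arcsin 0.0316 = 1.81° from the normal.

1.8°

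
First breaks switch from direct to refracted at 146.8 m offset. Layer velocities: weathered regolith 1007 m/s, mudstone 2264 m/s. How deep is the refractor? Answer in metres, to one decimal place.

h = (x_cross/2)·√((V₂−V₁)/(V₂+V₁)).
(V₂−V₁)/(V₂+V₁) = (2264−1007)/(2264+1007) = 0.3843; √ = 0.6199.
h = (146.8/2)·0.6199 = 45.50 m.

45.5 m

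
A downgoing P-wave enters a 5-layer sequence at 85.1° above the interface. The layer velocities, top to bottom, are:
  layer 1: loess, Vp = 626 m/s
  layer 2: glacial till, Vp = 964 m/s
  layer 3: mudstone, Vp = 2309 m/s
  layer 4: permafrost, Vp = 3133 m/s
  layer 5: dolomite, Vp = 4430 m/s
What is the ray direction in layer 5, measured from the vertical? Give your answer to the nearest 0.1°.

From the normal: θ₁ = 90° − 85.1° = 4.9°.
Snell's law across each interface conserves sin θ / V, so sin θ_5 = V_5·sin θ₁/V₁.
sin θ_5 = 4430 × sin 4.9° / 626 = 0.6045.
θ_5 = arcsin 0.6045 = 37.19°.

37.2°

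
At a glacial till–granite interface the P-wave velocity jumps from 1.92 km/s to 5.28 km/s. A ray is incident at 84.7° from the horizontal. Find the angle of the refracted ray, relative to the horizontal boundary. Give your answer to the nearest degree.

Convert to the normal: θ₁ = 90° − 84.7° = 5.3°.
sin θ₁/V₁ = sin θ₂/V₂ ⇒ sin θ₂ = 5.28·sin 5.3°/1.92 = 5.28·0.0924/1.92 = 0.2540.
θ₂ = sin⁻¹(0.2540) = 14.72° (from vertical).
From the interface: 90° − 14.72° = 75.28°.

75°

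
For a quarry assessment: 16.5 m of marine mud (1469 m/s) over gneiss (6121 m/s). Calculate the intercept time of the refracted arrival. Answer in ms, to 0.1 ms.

θ_c = arcsin(V₁/V₂) = arcsin(1469/6121) = 13.89°; cos θ_c = 0.9708.
tᵢ = 2h·cos θ_c / V₁ = 2·16.5·0.9708 / 1469 = 0.02181 s.

21.8 ms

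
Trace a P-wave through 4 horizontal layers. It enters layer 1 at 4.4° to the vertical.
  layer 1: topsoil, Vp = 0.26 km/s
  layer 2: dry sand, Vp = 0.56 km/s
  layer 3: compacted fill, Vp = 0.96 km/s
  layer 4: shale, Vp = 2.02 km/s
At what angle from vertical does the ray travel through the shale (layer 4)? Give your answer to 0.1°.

36.6°

Snell's law across each interface conserves sin θ / V, so sin θ_4 = V_4·sin θ₁/V₁.
sin θ_4 = 2.02 × sin 4.4° / 0.26 = 0.5960.
θ_4 = 36.59° from the vertical.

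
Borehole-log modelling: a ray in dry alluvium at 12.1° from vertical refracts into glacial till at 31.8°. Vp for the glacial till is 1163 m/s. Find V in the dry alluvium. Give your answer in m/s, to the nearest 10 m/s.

460 m/s

sin 12.1° = 0.2096; sin 31.8° = 0.5270.
V₁ = V₂·(sin θ₁/sin θ₂) = 1163·(0.2096/0.5270) = 462.63 m/s.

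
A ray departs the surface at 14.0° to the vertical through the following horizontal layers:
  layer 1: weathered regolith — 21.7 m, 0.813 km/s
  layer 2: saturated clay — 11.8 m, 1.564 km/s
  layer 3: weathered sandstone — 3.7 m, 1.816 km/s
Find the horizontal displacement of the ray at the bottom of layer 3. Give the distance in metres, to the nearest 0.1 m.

Ray parameter p = sin 14.0° / 0.813 km/s = 2.9757e-01 s/km.
Layer 1: θ = 14.00°; offset = 21.7·tan 14.00° = 5.410 m.
Layer 2: sin θ = p·1.564 = 0.4654 → θ = 27.74°; offset = 11.8·tan 27.74° = 6.205 m.
Layer 3: sin θ = p·1.816 = 0.5404 → θ = 32.71°; offset = 3.7·tan 32.71° = 2.376 m.
Summing the layer offsets gives 13.991 m.

14.0 m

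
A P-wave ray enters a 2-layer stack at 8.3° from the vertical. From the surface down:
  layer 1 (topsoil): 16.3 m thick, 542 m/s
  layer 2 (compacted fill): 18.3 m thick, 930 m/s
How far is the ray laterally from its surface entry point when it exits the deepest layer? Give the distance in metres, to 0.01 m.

p = sin θ₁/V₁ = sin 8.3°/542 = 2.6634e-04 s/m is conserved through the stack.
Layer 1: θ = 8.30°; offset = 16.3·tan 8.30° = 2.3779 m.
Layer 2: sin θ = p·930 = 0.2477 → θ = 14.34°; offset = 18.3·tan 14.34° = 4.6786 m.
Σ offsets = 7.0565 m.

7.06 m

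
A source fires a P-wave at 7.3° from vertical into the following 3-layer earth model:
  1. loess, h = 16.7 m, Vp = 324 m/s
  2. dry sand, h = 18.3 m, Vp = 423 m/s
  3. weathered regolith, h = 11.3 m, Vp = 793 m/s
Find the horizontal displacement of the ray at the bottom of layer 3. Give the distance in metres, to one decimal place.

8.9 m

Ray parameter p = sin 7.3° / 324 m/s = 3.9217e-04 s/m.
Layer 1: θ = 7.30°; offset = 16.7·tan 7.30° = 2.139 m.
Layer 2: sin θ = p·423 = 0.1659 → θ = 9.55°; offset = 18.3·tan 9.55° = 3.078 m.
Layer 3: sin θ = p·793 = 0.3110 → θ = 18.12°; offset = 11.3·tan 18.12° = 3.698 m.
Summing the layer offsets gives 8.915 m.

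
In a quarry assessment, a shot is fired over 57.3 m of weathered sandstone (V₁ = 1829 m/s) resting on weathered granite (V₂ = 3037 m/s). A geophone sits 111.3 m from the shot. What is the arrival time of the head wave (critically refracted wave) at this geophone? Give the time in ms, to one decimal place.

86.7 ms

t = x/V₂ + 2h·√(V₂²−V₁²)/(V₁V₂).
√(V₂²−V₁²) = √(3037²−1829²) = 2424.5 m/s; delay term = 2·57.3·2424.5/(1829·3037) = 0.05002 s.
t = 111.3/3037 + 0.05002 = 0.08667 s.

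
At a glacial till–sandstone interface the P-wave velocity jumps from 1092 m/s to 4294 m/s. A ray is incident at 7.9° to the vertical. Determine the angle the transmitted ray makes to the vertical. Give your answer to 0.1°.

32.7°

sin θ₁/V₁ = sin θ₂/V₂ ⇒ sin θ₂ = 4294·sin 7.9°/1092 = 4294·0.1374/1092 = 0.5405.
θ₂ = sin⁻¹(0.5405) = 32.72° (from vertical).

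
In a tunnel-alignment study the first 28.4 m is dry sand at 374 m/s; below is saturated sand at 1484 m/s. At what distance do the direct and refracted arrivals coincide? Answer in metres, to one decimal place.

θ_c = arcsin(374/1484) = 14.60°, so cos θ_c = 0.9677 and tᵢ = 2h cos θ_c/V₁ = 0.1470 s.
At crossover x/V₁ = x/V₂ + tᵢ ⇒ x = tᵢ/(1/V₁ − 1/V₂) = 0.14697/(2.6738e-03 − 6.7385e-04) = 73.49 m.

73.5 m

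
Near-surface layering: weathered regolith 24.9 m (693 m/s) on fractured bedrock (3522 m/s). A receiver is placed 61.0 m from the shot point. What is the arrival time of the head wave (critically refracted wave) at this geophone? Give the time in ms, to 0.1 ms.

t = x/V₂ + 2h·√(V₂²−V₁²)/(V₁V₂).
√(V₂²−V₁²) = √(3522²−693²) = 3453.1 m/s; delay term = 2·24.9·3453.1/(693·3522) = 0.07046 s.
t = 61.0/3522 + 0.07046 = 0.08778 s.

87.8 ms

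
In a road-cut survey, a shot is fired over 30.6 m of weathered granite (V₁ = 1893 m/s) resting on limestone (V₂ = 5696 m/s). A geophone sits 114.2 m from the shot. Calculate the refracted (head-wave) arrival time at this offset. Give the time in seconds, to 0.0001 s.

0.0505 s

t = x/V₂ + 2h·√(V₂²−V₁²)/(V₁V₂).
√(V₂²−V₁²) = √(5696²−1893²) = 5372.2 m/s; delay term = 2·30.6·5372.2/(1893·5696) = 0.03049 s.
t = 114.2/5696 + 0.03049 = 0.05054 s.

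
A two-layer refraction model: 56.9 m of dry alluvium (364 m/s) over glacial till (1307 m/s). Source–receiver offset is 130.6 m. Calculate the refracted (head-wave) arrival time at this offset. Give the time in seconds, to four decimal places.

0.4002 s

t = x/V₂ + 2h·√(V₂²−V₁²)/(V₁V₂).
√(V₂²−V₁²) = √(1307²−364²) = 1255.3 m/s; delay term = 2·56.9·1255.3/(364·1307) = 0.30027 s.
t = 130.6/1307 + 0.30027 = 0.40019 s.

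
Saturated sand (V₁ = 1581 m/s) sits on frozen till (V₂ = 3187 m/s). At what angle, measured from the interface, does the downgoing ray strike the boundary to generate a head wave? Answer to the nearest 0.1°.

60.3°

At critical incidence the refracted ray runs along the interface (θ₂ = 90°), so sin θ_c = V₁/V₂.
θ_c = arcsin(1581/3187) = arcsin 0.4961 = 29.74°.
Measured from the interface: 90° − 29.74° = 60.26°.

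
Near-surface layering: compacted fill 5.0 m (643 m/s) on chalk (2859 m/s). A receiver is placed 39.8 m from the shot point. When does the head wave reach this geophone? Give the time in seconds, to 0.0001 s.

0.0291 s

t = x/V₂ + 2h·√(V₂²−V₁²)/(V₁V₂).
√(V₂²−V₁²) = √(2859²−643²) = 2785.8 m/s; delay term = 2·5.0·2785.8/(643·2859) = 0.01515 s.
t = 39.8/2859 + 0.01515 = 0.02907 s.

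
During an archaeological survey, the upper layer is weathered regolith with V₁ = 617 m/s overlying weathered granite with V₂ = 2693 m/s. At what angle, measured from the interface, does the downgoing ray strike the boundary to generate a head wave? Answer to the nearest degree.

Critical incidence: sin θ_c = V₁/V₂ = 617/2693 = 0.2291.
θ_c = arcsin 0.2291 = 13.24°.
Measured from the interface: 90° − 13.24° = 76.76°.

77°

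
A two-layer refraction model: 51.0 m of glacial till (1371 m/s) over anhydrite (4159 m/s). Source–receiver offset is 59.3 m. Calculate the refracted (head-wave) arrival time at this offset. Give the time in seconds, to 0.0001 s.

0.0845 s

θ_c = arcsin(V₁/V₂) = arcsin(1371/4159) = 19.25°, cos θ_c = 0.9441.
Intercept time tᵢ = 2h cos θ_c / V₁ = 2·51.0·0.9441/1371 = 0.07024 s.
t = x/V₂ + tᵢ = 59.3/4159 + 0.07024 = 0.08450 s.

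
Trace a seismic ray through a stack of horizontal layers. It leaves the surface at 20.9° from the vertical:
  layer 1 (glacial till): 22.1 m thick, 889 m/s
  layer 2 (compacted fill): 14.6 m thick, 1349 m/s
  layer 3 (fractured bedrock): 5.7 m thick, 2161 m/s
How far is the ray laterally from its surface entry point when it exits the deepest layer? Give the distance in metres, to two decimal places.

p = sin θ₁/V₁ = sin 20.9°/889 = 4.0128e-04 s/m is conserved through the stack.
Layer 1: θ = 20.90°; offset = 22.1·tan 20.90° = 8.4392 m.
Layer 2: sin θ = p·1349 = 0.5413 → θ = 32.77°; offset = 14.6·tan 32.77° = 9.3997 m.
Layer 3: sin θ = p·2161 = 0.8672 → θ = 60.13°; offset = 5.7·tan 60.13° = 9.9250 m.
Σ offsets = 27.7639 m.

27.76 m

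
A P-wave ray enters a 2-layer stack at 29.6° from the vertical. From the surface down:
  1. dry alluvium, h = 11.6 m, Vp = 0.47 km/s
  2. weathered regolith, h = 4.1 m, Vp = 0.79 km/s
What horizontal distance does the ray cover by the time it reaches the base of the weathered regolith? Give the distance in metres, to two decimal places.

p = sin θ₁/V₁ = sin 29.6°/0.47 = 1.0509e+00 s/km is conserved through the stack.
Layer 1: θ = 29.60°; offset = 11.6·tan 29.60° = 6.5897 m.
Layer 2: sin θ = p·0.79 = 0.8302 → θ = 56.12°; offset = 4.1·tan 56.12° = 6.1069 m.
Summing the layer offsets gives 12.6966 m.

12.70 m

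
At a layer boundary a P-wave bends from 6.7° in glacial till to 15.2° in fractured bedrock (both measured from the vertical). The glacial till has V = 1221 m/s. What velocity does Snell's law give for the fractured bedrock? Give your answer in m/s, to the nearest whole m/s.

sin 6.7° = 0.1167; sin 15.2° = 0.2622.
V₂ = V₁·(sin θ₂/sin θ₁) = 1221·(0.2622/0.1167) = 2743.90 m/s.

2744 m/s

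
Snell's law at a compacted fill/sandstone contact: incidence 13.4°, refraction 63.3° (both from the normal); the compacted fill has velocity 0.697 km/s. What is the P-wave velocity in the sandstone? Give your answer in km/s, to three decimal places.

2.687 km/s

sin 13.4° = 0.2317; sin 63.3° = 0.8934.
V₂ = V₁·(sin θ₂/sin θ₁) = 0.697·(0.8934/0.2317) = 2.687 km/s.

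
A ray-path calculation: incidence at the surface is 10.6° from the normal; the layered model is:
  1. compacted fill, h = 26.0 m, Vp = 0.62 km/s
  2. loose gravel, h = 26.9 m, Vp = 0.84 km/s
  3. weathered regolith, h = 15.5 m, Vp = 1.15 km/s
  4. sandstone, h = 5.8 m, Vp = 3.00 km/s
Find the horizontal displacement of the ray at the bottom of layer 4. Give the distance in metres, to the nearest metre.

29 m

Ray parameter p = sin 10.6° / 0.62 km/s = 2.9670e-01 s/km.
Layer 1: θ = 10.60°; offset = 26.0·tan 10.60° = 4.866 m.
Layer 2: sin θ = p·0.84 = 0.2492 → θ = 14.43°; offset = 26.9·tan 14.43° = 6.923 m.
Layer 3: sin θ = p·1.15 = 0.3412 → θ = 19.95°; offset = 15.5·tan 19.95° = 5.626 m.
Layer 4: sin θ = p·3.00 = 0.8901 → θ = 62.88°; offset = 5.8·tan 62.88° = 11.326 m.
Σ offsets = 28.741 m.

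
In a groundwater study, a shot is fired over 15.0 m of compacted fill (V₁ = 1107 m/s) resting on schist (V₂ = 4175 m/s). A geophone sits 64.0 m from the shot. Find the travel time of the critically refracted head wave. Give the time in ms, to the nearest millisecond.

θ_c = arcsin(V₁/V₂) = arcsin(1107/4175) = 15.38°, cos θ_c = 0.9642.
Intercept time tᵢ = 2h cos θ_c / V₁ = 2·15.0·0.9642/1107 = 0.02613 s.
t = x/V₂ + tᵢ = 64.0/4175 + 0.02613 = 0.04146 s.

41 ms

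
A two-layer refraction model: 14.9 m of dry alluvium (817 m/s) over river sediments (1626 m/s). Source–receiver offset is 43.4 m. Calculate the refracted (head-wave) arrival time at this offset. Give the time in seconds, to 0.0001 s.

t = x/V₂ + 2h·√(V₂²−V₁²)/(V₁V₂).
√(V₂²−V₁²) = √(1626²−817²) = 1405.8 m/s; delay term = 2·14.9·1405.8/(817·1626) = 0.03154 s.
t = 43.4/1626 + 0.03154 = 0.05823 s.

0.0582 s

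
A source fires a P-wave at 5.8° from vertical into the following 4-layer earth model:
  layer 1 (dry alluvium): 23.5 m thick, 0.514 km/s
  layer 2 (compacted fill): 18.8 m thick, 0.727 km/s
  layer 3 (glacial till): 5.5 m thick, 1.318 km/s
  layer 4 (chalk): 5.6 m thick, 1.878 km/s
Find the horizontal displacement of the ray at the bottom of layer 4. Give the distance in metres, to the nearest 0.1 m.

8.8 m

p = sin θ₁/V₁ = sin 5.8°/0.514 = 1.9661e-01 s/km is conserved through the stack.
Layer 1: θ = 5.80°; offset = 23.5·tan 5.80° = 2.387 m.
Layer 2: sin θ = p·0.727 = 0.1429 → θ = 8.22°; offset = 18.8·tan 8.22° = 2.715 m.
Layer 3: sin θ = p·1.318 = 0.2591 → θ = 15.02°; offset = 5.5·tan 15.02° = 1.476 m.
Layer 4: sin θ = p·1.878 = 0.3692 → θ = 21.67°; offset = 5.6·tan 21.67° = 2.225 m.
Σ offsets = 8.803 m.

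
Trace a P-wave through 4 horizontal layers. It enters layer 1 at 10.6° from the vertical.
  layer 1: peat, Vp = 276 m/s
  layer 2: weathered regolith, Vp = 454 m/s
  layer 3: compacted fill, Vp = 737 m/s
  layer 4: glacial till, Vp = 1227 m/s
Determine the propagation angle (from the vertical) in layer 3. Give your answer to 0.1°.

Ray parameter p = sin 10.6° / 276 = 6.6649e-04 s/m.
sin θ_3 = p·V_3 = 6.6649e-04 × 737 = 0.4912.
θ_3 = arcsin 0.4912 = 29.42°.

29.4°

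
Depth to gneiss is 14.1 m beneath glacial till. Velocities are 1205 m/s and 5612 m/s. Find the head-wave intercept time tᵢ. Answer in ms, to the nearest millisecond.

23 ms

θ_c = arcsin(V₁/V₂) = arcsin(1205/5612) = 12.40°; cos θ_c = 0.9767.
tᵢ = 2h·cos θ_c / V₁ = 2·14.1·0.9767 / 1205 = 0.02286 s.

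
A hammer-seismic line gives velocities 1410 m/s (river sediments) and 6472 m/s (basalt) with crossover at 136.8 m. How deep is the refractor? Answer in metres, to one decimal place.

54.8 m

x_cross = 2h·√((V₂+V₁)/(V₂−V₁)) → h = x_cross / (2·√((V₂+V₁)/(V₂−V₁))).
√((V₂+V₁)/(V₂−V₁)) = √((6472+1410)/(6472−1410)) = 1.2478.
h = 136.8 / (2·1.2478) = 54.81 m.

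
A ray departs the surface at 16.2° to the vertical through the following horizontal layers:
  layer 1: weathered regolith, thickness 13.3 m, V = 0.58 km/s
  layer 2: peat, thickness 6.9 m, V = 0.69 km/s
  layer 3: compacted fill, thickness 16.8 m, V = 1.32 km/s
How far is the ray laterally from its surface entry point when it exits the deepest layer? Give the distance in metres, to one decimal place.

20.1 m

Apply Snell's law at each interface; in layer i the horizontal offset is hᵢ·tan θᵢ.
Layer 1: θ = 16.20°; offset = 13.3·tan 16.20° = 3.864 m.
Layer 2: sin θ = 0.69·sin 16.2°/0.58 = 0.3319, θ = 19.38°; offset = 6.9·tan 19.38° = 2.428 m.
Layer 3: sin θ = 1.32·sin 16.2°/0.58 = 0.6349, θ = 39.42°; offset = 16.8·tan 39.42° = 13.807 m.
Σ offsets = 20.099 m.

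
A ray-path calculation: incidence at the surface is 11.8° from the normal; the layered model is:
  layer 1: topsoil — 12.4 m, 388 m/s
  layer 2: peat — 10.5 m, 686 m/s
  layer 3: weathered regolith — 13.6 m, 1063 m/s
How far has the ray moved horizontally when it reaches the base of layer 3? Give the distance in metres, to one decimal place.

15.9 m

p = sin θ₁/V₁ = sin 11.8°/388 = 5.2705e-04 s/m is conserved through the stack.
Layer 1: θ = 11.80°; offset = 12.4·tan 11.80° = 2.590 m.
Layer 2: sin θ = p·686 = 0.3616 → θ = 21.20°; offset = 10.5·tan 21.20° = 4.072 m.
Layer 3: sin θ = p·1063 = 0.5603 → θ = 34.07°; offset = 13.6·tan 34.07° = 9.199 m.
Summing the layer offsets gives 15.861 m.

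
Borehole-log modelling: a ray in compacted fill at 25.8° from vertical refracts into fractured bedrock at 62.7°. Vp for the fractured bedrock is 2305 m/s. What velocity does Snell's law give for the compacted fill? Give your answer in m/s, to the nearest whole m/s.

Snell's law: sin 25.8°/V₁ = sin 62.7°/V₂.
V₁ = V₂·sin 25.8°/sin 62.7° = 2305 × 0.4898 = 1128.95 m/s.

1129 m/s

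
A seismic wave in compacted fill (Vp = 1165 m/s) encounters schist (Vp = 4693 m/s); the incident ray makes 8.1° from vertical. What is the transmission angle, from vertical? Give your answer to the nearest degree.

35°

Snell's law: sin θ₂ = (V₂/V₁)·sin θ₁ = (4693/1165)·sin 8.1° = 0.5676.
θ₂ = arcsin 0.5676 = 34.58° from the normal.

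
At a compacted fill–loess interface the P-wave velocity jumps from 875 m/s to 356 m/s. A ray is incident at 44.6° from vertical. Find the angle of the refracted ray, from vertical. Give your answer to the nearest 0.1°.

sin θ₁/V₁ = sin θ₂/V₂ ⇒ sin θ₂ = 356·sin 44.6°/875 = 356·0.7022/875 = 0.2857.
θ₂ = arcsin 0.2857 = 16.60° from the normal.

16.6°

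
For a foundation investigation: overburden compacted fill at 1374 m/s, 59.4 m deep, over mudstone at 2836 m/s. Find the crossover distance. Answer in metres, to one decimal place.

201.6 m

x_cross = 2h·√((V₂+V₁)/(V₂−V₁)).
(V₂+V₁)/(V₂−V₁) = (2836+1374)/(2836−1374) = 2.8796; √ = 1.6969.
x_cross = 2·59.4·1.6969 = 201.60 m.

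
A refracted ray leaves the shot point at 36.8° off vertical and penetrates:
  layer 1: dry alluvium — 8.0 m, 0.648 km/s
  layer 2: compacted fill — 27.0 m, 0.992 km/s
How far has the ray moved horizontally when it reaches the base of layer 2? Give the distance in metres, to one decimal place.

Ray parameter p = sin 36.8° / 0.648 km/s = 9.2442e-01 s/km.
Layer 1: θ = 36.80°; offset = 8.0·tan 36.80° = 5.985 m.
Layer 2: sin θ = p·0.992 = 0.9170 → θ = 66.49°; offset = 27.0·tan 66.49° = 62.080 m.
Summing the layer offsets gives 68.065 m.

68.1 m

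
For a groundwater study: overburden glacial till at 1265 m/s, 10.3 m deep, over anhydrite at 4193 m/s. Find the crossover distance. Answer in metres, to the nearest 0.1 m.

28.1 m

θ_c = arcsin(1265/4193) = 17.56°, so cos θ_c = 0.9534 and tᵢ = 2h cos θ_c/V₁ = 0.0155 s.
At crossover x/V₁ = x/V₂ + tᵢ ⇒ x = tᵢ/(1/V₁ − 1/V₂) = 0.01553/(7.9051e-04 − 2.3849e-04) = 28.13 m.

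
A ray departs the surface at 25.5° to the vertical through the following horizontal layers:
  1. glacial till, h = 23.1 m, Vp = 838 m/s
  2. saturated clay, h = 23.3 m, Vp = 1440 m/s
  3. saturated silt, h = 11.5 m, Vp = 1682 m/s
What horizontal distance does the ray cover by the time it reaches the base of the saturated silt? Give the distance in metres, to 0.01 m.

Apply Snell's law at each interface; in layer i the horizontal offset is hᵢ·tan θᵢ.
Layer 1: θ = 25.50°; offset = 23.1·tan 25.50° = 11.0181 m.
Layer 2: sin θ = 1440·sin 25.5°/838 = 0.7398, θ = 47.71°; offset = 23.3·tan 47.71° = 25.6178 m.
Layer 3: sin θ = 1682·sin 25.5°/838 = 0.8641, θ = 59.78°; offset = 11.5·tan 59.78° = 19.7436 m.
Summing the layer offsets gives 56.3795 m.

56.38 m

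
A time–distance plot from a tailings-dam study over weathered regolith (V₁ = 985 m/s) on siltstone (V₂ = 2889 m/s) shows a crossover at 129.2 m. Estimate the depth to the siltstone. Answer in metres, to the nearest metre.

x_cross = 2h·√((V₂+V₁)/(V₂−V₁)) → h = x_cross / (2·√((V₂+V₁)/(V₂−V₁))).
√((V₂+V₁)/(V₂−V₁)) = √((2889+985)/(2889−985)) = 1.4264.
h = 129.2 / (2·1.4264) = 45.29 m.

45 m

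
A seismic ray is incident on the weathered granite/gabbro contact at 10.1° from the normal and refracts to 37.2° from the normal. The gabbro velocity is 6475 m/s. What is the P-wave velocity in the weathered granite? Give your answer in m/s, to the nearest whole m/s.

sin 10.1° = 0.1754; sin 37.2° = 0.6046.
V₁ = V₂·(sin θ₁/sin θ₂) = 6475·(0.1754/0.6046) = 1878.10 m/s.

1878 m/s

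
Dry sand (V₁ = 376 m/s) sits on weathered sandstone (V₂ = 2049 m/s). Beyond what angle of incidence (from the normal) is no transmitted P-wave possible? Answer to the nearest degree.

11°

Critical incidence: sin θ_c = V₁/V₂ = 376/2049 = 0.1835.
θ_c = arcsin 0.1835 = 10.57°.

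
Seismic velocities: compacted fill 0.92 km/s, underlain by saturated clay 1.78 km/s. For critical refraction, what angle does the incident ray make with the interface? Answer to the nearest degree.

59°

At critical incidence the refracted ray runs along the interface (θ₂ = 90°), so sin θ_c = V₁/V₂.
θ_c = arcsin(0.92/1.78) = arcsin 0.5169 = 31.12°.
Measured from the interface: 90° − 31.12° = 58.88°.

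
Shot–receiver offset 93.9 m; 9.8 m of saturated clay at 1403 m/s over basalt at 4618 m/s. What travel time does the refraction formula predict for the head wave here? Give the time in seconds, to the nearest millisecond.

θ_c = arcsin(V₁/V₂) = arcsin(1403/4618) = 17.69°, cos θ_c = 0.9527.
Intercept time tᵢ = 2h cos θ_c / V₁ = 2·9.8·0.9527/1403 = 0.01331 s.
t = x/V₂ + tᵢ = 93.9/4618 + 0.01331 = 0.03364 s.

0.034 s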